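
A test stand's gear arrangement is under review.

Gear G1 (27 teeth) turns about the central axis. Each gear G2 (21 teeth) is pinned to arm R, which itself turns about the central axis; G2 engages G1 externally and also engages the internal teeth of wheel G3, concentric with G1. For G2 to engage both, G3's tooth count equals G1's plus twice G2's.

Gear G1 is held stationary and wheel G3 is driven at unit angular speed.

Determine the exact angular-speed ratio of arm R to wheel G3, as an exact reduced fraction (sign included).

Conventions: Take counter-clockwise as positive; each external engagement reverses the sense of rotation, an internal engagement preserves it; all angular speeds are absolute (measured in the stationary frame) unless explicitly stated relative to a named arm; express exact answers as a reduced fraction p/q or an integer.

23/32

topology: planetary set — G1 27T / G2 21T / G3 69T, arm = carrier (Willis)
ring teeth: 27 + 2·21 = 69
27(ω_sun−ω_arm) = −69(ω_ring−ω_arm),  ω_sun = 0, ω_ring = 1
27(0−ω_arm) = −69(1−ω_arm)  ⇒  96·ω_arm = 69  ⇒  ω_arm = 23/32
ω_out/ω_in = 23/32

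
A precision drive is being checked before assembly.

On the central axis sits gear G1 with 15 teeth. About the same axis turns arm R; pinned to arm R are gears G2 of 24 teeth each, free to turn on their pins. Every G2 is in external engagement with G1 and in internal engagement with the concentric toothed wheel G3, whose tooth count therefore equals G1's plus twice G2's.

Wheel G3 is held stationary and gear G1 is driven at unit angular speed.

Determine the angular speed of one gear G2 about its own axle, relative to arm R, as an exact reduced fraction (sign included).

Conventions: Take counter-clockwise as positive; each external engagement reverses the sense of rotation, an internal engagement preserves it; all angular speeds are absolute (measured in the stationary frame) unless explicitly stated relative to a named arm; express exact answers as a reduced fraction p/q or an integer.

planetary set (15T centre, 24T on arm, 63T internal) — Willis relation
ring teeth: 15 + 2·24 = 63
15(ω_sun−ω_arm) = −63(ω_ring−ω_arm),  ω_ring = 0, ω_sun = 1
15(1−ω_arm) = −63(0−ω_arm)  ⇒  78·ω_arm = 15  ⇒  ω_arm = 5/26
sun–planet mesh: 15·(1−5/26) = −24·(ω_p−ω_arm)  ⇒  ω_p−ω_arm = -105/208
exact speed ratio = -105/208

-105/208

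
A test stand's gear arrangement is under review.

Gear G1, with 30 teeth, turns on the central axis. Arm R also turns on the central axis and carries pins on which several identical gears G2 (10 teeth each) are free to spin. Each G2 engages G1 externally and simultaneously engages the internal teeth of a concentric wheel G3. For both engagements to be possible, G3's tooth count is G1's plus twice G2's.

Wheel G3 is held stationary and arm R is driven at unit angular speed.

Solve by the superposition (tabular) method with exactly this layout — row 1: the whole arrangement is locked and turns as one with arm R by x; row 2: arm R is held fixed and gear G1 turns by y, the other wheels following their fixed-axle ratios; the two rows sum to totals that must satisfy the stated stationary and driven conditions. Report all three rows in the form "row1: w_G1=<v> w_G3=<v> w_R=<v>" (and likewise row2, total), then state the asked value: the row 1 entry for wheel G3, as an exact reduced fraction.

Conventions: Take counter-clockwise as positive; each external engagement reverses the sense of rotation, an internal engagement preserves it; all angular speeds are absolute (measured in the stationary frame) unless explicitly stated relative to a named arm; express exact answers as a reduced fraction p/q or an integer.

recognized (axles ride arm R): planetary set, 30/10/50 teeth
row 1 (train locked, turned with arm): all members turn x
row 2 — arm fixed, fixed-axis ratios: sun y, ring −(30/50)·y, arm 0
boundary: total ω_ring = x − (30/50)·y = 0 and total ω_arm = x = 1  ⇒  y = 5/3, x = 1
row 2 ring = −(30/50)·5/3 = -1
totals (row 1 + row 2): sun 1 + 5/3 = 8/3, ring 1 + (-1) = 0, arm 1 + 0 = 1
asked cell (row1, ring) = 1

row1: w_G1=1 w_G3=1 w_R=1
row2: w_G1=5/3 w_G3=-1 w_R=0
total: w_G1=8/3 w_G3=0 w_R=1
asked value: 1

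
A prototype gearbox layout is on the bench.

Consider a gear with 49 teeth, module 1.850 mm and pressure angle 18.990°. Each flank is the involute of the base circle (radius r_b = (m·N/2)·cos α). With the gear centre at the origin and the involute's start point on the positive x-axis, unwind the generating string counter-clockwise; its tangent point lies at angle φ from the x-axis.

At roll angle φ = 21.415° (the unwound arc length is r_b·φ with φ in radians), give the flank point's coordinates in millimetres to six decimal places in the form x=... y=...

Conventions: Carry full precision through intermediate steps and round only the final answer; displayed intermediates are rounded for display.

x=45.748070 y=0.735563

topology: single-mesh involute geometry — m = 1.850, N = 49
pitch radius r_p = m·N/2 = 1.850·49/2 = 45.325000
base radius r_b = r_p·cos α = 45.325000·cos 18.990° = 42.858204
roll angle φ = 21.415° = 0.37376226 rad
x = r_b·(cos φ + φ·sin φ) = 45.748070
y = r_b·(sin φ − φ·cos φ) = 0.735563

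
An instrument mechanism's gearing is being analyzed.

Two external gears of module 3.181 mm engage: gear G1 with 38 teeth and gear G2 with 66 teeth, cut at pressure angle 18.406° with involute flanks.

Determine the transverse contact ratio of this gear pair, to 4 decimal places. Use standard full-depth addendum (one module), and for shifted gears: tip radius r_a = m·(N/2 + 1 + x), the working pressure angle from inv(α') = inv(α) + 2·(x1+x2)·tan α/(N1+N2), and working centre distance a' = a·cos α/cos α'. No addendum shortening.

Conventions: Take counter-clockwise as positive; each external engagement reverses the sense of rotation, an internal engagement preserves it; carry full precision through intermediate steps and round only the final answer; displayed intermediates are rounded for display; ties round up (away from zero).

class = single-mesh tooth geometry [involute pair 38T × 66T, m = 3.181]
base radii: r_b1 = 57.347119, r_b2 = 99.602891
tip radii: r_a1 = 63.620000, r_a2 = 108.154000
no profile shift: α' = α, a' = a
action lengths: √(r_a1²−r_b1²) = 27.546548, √(r_a2²−r_b2²) = 42.149161
base pitch p_b = π·m·cos α = 9.482173
CR = (27.546548 + 42.149161 − 165.412000·sin 18.40600°)/9.482173 = 1.842103
contact ratio ≈ 1.8421

1.8421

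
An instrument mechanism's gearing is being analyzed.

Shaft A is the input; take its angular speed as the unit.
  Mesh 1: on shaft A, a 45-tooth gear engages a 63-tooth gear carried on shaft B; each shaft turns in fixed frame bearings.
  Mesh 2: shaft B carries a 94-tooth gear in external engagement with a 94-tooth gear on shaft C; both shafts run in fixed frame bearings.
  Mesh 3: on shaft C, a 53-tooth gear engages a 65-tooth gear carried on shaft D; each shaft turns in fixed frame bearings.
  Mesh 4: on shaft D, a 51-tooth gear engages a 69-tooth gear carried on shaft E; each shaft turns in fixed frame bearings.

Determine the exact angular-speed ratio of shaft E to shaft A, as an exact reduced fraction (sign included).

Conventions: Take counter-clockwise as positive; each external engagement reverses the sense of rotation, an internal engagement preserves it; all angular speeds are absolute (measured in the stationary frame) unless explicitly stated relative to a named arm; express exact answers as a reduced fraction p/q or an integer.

901/2093

class = fixed-axis compound train [4 meshes; 4 ratios multiply, 4 sense flips]
mesh 1 [45T→63T]: running ratio 5/7, sense −
mesh 2 [94T→94T]: running ratio 5/7, sense +
mesh 3 [53T→65T]: running ratio 53/91, sense −
mesh 4 [51T→69T]: running ratio 901/2093, sense +
ω_out/ω_in = 901/2093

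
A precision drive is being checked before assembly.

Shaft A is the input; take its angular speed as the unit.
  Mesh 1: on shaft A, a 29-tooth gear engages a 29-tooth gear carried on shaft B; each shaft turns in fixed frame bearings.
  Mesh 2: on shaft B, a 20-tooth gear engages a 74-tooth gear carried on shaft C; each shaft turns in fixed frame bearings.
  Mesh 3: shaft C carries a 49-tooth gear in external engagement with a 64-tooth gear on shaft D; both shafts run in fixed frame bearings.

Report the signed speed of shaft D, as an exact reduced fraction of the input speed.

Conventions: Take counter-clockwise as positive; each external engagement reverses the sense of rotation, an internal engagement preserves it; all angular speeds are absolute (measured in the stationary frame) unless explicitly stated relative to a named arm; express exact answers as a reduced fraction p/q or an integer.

3-mesh fixed-axis compound train (all bearings frame-fixed)
mesh 1 [29T→29T]: |ω|/ω_in = 1×29/29 = 1, sense flips to −
mesh 2 [20T→74T]: |ω|/ω_in = 1×20/74 = 10/37, sense flips to +
mesh 3 [49T→64T]: |ω|/ω_in = (10/37)×49/64 = 245/1184, sense flips to −
signed output speed (× input speed) = -245/1184

-245/1184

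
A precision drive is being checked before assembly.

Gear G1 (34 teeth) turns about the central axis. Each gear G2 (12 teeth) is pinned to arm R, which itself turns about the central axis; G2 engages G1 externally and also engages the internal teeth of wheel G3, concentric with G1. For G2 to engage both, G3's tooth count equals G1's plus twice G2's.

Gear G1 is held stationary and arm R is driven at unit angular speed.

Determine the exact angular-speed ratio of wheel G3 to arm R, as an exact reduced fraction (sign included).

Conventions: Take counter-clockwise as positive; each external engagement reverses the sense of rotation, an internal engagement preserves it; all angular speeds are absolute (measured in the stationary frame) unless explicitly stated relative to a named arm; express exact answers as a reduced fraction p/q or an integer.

topology: planetary set — G1 34T / G2 12T / G3 58T, arm = carrier (Willis)
ring teeth: 34 + 2·12 = 58
34(ω_sun−ω_arm) = −58(ω_ring−ω_arm),  ω_sun = 0, ω_arm = 1
ω_ring = 1 − (34/58)(0−1) = 46/29
ω_out/ω_in = 46/29

46/29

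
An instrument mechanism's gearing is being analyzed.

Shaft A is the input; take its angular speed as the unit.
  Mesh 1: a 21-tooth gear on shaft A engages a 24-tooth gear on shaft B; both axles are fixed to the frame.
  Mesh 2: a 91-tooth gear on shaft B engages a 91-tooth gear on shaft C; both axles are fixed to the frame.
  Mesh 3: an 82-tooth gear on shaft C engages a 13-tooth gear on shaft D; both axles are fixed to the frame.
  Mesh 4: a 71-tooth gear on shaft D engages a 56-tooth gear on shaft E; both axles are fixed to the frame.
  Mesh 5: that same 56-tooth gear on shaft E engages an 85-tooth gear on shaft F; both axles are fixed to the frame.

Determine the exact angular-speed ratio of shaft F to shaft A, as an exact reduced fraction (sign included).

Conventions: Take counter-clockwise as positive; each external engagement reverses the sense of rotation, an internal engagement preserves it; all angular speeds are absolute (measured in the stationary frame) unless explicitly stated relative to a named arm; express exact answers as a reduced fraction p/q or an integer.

-20377/4420

class = fixed-axis compound train [5 meshes; 5 ratios multiply, 5 sense flips]
mesh 1 [21T→24T]: running ratio 7/8, sense −
mesh 2 [91T→91T]: running ratio 7/8, sense +
mesh 3 [82T→13T]: running ratio 287/52, sense −
mesh 4 [71T→56T]: running ratio 2911/416, sense +
mesh 5 [56T→85T]: running ratio 20377/4420, sense −
ω_out/ω_in = -20377/4420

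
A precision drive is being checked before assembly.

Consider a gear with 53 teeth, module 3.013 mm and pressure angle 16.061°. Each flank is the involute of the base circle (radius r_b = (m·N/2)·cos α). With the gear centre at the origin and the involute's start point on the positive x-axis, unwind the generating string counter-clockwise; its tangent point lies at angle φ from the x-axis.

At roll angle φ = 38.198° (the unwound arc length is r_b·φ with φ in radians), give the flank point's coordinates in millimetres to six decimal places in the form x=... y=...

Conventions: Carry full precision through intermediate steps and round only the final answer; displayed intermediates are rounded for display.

single-mesh involute tooth geometry (53T wheel at module 3.013)
pitch radius r_p = m·N/2 = 3.013·53/2 = 79.844500
base radius r_b = r_p·cos α = 79.844500·cos 16.061° = 76.727985
roll angle φ = 38.198° = 0.66668087 rad
x = r_b·(cos φ + φ·sin φ) = 91.930963
y = r_b·(sin φ − φ·cos φ) = 7.247021

x=91.930963 y=7.247021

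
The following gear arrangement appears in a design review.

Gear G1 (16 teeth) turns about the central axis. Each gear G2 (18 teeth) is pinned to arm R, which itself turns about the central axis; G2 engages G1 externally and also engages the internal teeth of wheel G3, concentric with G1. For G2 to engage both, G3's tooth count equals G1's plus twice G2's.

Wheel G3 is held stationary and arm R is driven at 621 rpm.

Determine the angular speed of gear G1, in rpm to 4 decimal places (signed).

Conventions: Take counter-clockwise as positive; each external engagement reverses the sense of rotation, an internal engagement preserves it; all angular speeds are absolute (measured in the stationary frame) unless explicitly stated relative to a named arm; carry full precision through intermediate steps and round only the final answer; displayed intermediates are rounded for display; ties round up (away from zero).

topology: planetary set — G1 16T / G2 18T / G3 52T, arm = carrier (Willis)
normalise by the input: solve with ω_arm = 1, then scale by 621 rpm
ring teeth: 16 + 2·18 = 52
16(ω_sun−ω_arm) = −52(ω_ring−ω_arm),  ω_ring = 0, ω_arm = 1
ω_sun = 1 − (52/16)(0−1) = 17/4
scale: ω_sun = 17/4 × 621 rpm = +2639.2500 rpm

+2639.2500 rpm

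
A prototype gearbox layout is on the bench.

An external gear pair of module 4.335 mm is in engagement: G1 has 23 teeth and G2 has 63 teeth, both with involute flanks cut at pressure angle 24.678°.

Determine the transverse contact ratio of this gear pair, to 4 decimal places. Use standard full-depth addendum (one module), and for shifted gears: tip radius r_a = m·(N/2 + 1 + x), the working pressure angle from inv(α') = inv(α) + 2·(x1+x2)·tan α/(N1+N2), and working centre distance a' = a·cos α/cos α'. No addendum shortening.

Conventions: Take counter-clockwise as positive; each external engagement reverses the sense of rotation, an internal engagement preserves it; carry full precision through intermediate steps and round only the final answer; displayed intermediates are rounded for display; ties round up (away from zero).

single-mesh involute tooth geometry (23T engaging 63T at module 4.335)
base radii: r_b1 = 45.299399, r_b2 = 124.080964
tip radii: r_a1 = 54.187500, r_a2 = 140.887500
no profile shift: α' = α, a' = a
action lengths: √(r_a1²−r_b1²) = 29.736334, √(r_a2²−r_b2²) = 66.732317
base pitch p_b = π·m·cos α = 12.374979
CR = (29.736334 + 66.732317 − 186.405000·sin 24.67800°)/12.374979 = 1.506360
contact ratio ≈ 1.5064

1.5064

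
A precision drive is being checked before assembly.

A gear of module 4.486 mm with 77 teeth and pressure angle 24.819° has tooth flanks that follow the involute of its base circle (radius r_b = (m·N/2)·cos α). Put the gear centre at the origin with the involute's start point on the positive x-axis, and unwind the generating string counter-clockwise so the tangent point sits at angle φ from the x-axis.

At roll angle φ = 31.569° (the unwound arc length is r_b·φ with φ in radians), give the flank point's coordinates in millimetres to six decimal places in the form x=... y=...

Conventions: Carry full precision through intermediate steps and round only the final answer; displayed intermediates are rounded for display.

x=178.778088 y=8.477817

class = single-mesh tooth geometry [base-circle involute, m = 4.486, 77T]
pitch radius r_p = m·N/2 = 4.486·77/2 = 172.711000
base radius r_b = r_p·cos α = 172.711000·cos 24.819° = 156.759124
roll angle φ = 31.569° = 0.55098299 rad
x = r_b·(cos φ + φ·sin φ) = 178.778088
y = r_b·(sin φ − φ·cos φ) = 8.477817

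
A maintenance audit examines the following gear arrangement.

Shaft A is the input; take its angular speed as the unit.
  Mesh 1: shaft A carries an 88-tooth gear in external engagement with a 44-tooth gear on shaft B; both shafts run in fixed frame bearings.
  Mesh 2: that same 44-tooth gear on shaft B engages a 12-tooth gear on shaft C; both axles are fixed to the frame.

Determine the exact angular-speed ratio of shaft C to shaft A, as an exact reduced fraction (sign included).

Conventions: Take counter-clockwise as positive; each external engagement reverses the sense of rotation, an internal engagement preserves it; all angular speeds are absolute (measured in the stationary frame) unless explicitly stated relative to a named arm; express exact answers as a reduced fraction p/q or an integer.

22/3

class = fixed-axis compound train [2 meshes; 2 ratios multiply, 2 sense flips]
mesh 1 [88T→44T]: running ratio 2, sense −
mesh 2 [44T→12T]: running ratio 22/3, sense +
ω_out/ω_in = 22/3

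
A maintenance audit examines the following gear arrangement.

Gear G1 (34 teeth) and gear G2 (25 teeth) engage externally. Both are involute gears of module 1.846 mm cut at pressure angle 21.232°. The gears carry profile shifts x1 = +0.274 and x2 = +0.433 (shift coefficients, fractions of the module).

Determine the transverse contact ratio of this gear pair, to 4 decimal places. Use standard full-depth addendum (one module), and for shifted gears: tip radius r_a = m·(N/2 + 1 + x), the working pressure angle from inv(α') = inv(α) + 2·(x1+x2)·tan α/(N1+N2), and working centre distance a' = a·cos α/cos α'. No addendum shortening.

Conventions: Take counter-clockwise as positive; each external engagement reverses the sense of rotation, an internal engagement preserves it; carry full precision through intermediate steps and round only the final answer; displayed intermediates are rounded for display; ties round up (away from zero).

1.4852

single-mesh involute tooth geometry (34T engaging 25T at module 1.846)
base radii: r_b1 = 29.251843, r_b2 = 21.508708
tip radii: r_a1 = 33.733804, r_a2 = 25.720318
inv(α') = inv(21.232°) + 2·(+0.274+0.433)·tan α/(34+25) = 0.02726004  ⇒  α' = 24.25994°
a' = a·cos α / cos α' = 54.4570·cos 21.232°/cos 24.25994° = 55.677378
action lengths: √(r_a1²−r_b1²) = 16.801763, √(r_a2²−r_b2²) = 14.103554
base pitch p_b = π·m·cos α = 5.405728
CR = (16.801763 + 14.103554 − 55.677378·sin 24.25994°)/5.405728 = 1.485232
contact ratio ≈ 1.4852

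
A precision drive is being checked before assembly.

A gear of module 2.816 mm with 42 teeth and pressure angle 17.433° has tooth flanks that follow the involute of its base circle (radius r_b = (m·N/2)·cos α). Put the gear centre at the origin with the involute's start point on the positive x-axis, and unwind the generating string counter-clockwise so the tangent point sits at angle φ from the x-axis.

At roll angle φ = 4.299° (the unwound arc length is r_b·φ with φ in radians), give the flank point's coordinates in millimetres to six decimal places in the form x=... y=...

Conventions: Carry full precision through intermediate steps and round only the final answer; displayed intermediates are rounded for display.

x=56.578353 y=0.007940

single-mesh involute tooth geometry (42T wheel at module 2.816)
pitch radius r_p = m·N/2 = 2.816·42/2 = 59.136000
base radius r_b = r_p·cos α = 59.136000·cos 17.433° = 56.419761
roll angle φ = 4.299° = 0.07503170 rad
x = r_b·(cos φ + φ·sin φ) = 56.578353
y = r_b·(sin φ − φ·cos φ) = 0.007940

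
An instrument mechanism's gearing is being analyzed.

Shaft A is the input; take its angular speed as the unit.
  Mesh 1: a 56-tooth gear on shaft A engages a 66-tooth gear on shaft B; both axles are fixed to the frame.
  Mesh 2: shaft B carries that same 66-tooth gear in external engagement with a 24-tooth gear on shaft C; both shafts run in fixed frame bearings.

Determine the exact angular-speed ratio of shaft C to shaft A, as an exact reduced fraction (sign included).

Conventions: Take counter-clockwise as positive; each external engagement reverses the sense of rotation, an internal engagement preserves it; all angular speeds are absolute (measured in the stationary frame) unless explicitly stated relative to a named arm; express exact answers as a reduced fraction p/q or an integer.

7/3

class = fixed-axis compound train [2 meshes; 2 ratios multiply, 2 sense flips]
mesh 1 [56T→66T]: running ratio 28/33, sense −
mesh 2 [66T→24T]: running ratio 7/3, sense +
ω_out/ω_in = 7/3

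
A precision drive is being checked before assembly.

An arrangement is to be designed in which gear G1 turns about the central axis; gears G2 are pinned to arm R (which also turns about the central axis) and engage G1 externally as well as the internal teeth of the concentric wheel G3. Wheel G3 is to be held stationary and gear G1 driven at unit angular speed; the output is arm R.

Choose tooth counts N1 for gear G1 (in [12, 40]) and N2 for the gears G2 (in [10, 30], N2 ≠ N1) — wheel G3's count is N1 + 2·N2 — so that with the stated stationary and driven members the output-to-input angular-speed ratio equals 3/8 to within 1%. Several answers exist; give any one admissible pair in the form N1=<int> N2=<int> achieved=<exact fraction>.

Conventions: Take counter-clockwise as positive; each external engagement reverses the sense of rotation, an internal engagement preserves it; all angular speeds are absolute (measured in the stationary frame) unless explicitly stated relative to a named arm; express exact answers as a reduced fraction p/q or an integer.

planetary set to be sized for 3/8 (Willis relation)
Willis with ω_ring = 0: ω_arm/ω_sun = N1/(N1+N3); set equal to 3/8  ⇒  N3/N1 = 1/(3/8) − 1 = 5/3
N3 = N1 + 2·N2  ⇒  N2/N1 = (N3/N1 − 1)/2 = (5/3 − 1)/2 = 1/3
smallest multiple with N1 ≥ 12 and N2 ≥ 10: k = 10  ⇒  N1 = 10·3 = 30, N2 = 10·1 = 10 (N1 ≤ 40, N2 ≤ 30, N2 ≠ N1 ✓), N3 = 30 + 2·10 = 50
check: N1/(N1+N3) with N1 = 30, N3 = 50 gives 3/8; |achieved − target| = 0 ≤ 3/800 ✓

N1=30 N2=10 achieved=3/8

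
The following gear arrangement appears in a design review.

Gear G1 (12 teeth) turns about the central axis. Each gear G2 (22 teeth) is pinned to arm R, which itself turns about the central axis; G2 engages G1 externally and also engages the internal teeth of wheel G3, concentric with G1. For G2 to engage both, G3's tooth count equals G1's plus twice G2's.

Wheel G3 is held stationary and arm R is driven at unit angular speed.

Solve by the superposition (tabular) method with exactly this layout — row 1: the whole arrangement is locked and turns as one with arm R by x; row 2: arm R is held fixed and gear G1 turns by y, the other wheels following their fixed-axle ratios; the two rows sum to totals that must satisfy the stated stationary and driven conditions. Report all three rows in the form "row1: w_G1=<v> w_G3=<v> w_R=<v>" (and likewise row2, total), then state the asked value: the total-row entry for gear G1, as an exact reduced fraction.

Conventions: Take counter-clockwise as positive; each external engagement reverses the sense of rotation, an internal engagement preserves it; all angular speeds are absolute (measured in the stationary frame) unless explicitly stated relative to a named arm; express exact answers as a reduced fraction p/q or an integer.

row1: w_G1=1 w_G3=1 w_R=1
row2: w_G1=14/3 w_G3=-1 w_R=0
total: w_G1=17/3 w_G3=0 w_R=1
asked value: 17/3

class = planetary set [G3 = 12+2·22 = 56; Willis about the carrier]
superposition row 1 [locked train]: every member turns x
row 2 — arm fixed, fixed-axis ratios: sun y, ring −(12/56)·y, arm 0
boundary: total ω_ring = x − (12/56)·y = 0 and total ω_arm = x = 1  ⇒  y = 14/3, x = 1
row 2 ring = −(12/56)·14/3 = -1
totals (row 1 + row 2): sun 1 + 14/3 = 17/3, ring 1 + (-1) = 0, arm 1 + 0 = 1
asked cell (total, sun) = 17/3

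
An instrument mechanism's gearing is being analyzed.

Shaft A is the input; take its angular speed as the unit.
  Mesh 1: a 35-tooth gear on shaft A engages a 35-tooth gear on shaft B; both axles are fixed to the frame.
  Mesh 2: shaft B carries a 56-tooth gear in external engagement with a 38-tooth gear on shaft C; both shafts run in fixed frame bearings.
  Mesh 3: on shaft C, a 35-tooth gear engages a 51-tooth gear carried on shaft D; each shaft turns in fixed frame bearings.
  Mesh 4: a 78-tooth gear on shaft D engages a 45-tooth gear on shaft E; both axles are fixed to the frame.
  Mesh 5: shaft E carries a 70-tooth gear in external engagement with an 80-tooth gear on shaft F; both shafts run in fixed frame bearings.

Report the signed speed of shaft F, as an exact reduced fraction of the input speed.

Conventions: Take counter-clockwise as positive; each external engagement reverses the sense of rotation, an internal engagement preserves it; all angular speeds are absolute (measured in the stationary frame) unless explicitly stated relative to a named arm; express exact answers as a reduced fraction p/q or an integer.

5-mesh fixed-axis compound train (all bearings frame-fixed)
mesh 1 [35T→35T]: |ω|/ω_in = 1×35/35 = 1, sense flips to −
mesh 2 [56T→38T]: |ω|/ω_in = 1×56/38 = 28/19, sense flips to +
mesh 3 [35T→51T]: |ω|/ω_in = (28/19)×35/51 = 980/969, sense flips to −
mesh 4 [78T→45T]: |ω|/ω_in = (980/969)×78/45 = 5096/2907, sense flips to +
mesh 5 [70T→80T]: |ω|/ω_in = (5096/2907)×70/80 = 4459/2907, sense flips to −
signed output speed (× input speed) = -4459/2907

-4459/2907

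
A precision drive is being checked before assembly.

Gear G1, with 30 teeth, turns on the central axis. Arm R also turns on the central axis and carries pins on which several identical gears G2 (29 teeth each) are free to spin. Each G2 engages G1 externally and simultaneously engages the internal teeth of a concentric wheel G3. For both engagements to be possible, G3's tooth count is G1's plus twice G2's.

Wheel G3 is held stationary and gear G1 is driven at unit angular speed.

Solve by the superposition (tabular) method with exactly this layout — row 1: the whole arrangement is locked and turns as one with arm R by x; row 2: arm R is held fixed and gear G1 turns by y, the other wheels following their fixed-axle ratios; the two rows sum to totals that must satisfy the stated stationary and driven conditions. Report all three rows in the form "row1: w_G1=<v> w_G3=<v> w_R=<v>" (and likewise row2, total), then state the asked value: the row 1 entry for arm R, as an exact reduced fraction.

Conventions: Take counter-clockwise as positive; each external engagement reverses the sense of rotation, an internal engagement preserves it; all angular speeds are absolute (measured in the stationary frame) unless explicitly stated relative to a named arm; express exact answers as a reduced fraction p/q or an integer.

row1: w_G1=15/59 w_G3=15/59 w_R=15/59
row2: w_G1=44/59 w_G3=-15/59 w_R=0
total: w_G1=1 w_G3=0 w_R=15/59
asked value: 15/59

recognized (axles ride arm R): planetary set, 30/29/88 teeth
row 1 — lock + rotate with arm: ω_sun = ω_ring = ω_arm = x
superposition row 2 [arm held]: sun y, ring −(30/88)·y, arm 0
boundary: total ω_ring = x − (30/88)·y = 0 and total ω_sun = x + y = 1  ⇒  y = 44/59, x = 15/59
row 2 ring = −(30/88)·44/59 = -15/59
totals (row 1 + row 2): sun 15/59 + 44/59 = 1, ring 15/59 + (-15/59) = 0, arm 15/59 + 0 = 15/59
asked cell (row1, arm) = 15/59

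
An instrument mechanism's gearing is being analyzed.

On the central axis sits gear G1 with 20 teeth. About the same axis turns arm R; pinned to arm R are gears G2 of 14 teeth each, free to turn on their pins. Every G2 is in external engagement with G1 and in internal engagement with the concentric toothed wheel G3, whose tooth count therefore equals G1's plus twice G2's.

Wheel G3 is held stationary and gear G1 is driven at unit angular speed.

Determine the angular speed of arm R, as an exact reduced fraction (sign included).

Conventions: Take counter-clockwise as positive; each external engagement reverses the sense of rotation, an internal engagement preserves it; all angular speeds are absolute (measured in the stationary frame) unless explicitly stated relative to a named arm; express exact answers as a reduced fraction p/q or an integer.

planetary set (20T centre, 14T on arm, 48T internal) — Willis relation
ring teeth: 20 + 2·14 = 48
20(ω_sun−ω_arm) = −48(ω_ring−ω_arm),  ω_ring = 0, ω_sun = 1
20(1−ω_arm) = −48(0−ω_arm)  ⇒  68·ω_arm = 20  ⇒  ω_arm = 5/17
exact speed ratio = 5/17

5/17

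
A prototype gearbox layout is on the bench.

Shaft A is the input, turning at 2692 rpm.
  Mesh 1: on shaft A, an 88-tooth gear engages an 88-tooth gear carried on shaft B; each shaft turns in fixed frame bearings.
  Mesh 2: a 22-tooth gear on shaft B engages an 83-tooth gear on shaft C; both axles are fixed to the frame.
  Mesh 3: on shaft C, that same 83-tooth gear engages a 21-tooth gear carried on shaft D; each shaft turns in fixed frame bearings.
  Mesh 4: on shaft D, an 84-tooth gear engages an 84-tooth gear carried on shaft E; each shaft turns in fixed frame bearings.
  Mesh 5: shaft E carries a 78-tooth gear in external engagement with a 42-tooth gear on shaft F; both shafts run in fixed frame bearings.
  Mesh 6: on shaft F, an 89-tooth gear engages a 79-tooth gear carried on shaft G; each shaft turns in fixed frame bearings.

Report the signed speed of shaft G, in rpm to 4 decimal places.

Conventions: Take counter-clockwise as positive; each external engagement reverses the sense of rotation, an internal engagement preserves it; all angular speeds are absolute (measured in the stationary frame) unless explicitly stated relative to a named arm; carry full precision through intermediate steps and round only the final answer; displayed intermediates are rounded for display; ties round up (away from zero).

+5900.4709 rpm

class = fixed-axis compound train [6 meshes; 6 ratios multiply, 6 sense flips]
mesh 1 [88T→88T]: ω = 2692.0000×88/88 = 2692.0000 rpm, sense flips to −
mesh 2 [22T→83T]: ω = 2692.0000×22/83 = 713.5422 rpm, sense flips to +
mesh 3 [83T→21T]: ω = 713.5422×83/21 = 2820.1905 rpm, sense flips to −
mesh 4 [84T→84T]: ω = 2820.1905×84/84 = 2820.1905 rpm, sense flips to +
mesh 5 [78T→42T]: ω = 2820.1905×78/42 = 5237.4966 rpm, sense flips to −
mesh 6 [89T→79T]: ω = 5237.4966×89/79 = 5900.4709 rpm, sense flips to +
signed output speed = +5900.4709 rpm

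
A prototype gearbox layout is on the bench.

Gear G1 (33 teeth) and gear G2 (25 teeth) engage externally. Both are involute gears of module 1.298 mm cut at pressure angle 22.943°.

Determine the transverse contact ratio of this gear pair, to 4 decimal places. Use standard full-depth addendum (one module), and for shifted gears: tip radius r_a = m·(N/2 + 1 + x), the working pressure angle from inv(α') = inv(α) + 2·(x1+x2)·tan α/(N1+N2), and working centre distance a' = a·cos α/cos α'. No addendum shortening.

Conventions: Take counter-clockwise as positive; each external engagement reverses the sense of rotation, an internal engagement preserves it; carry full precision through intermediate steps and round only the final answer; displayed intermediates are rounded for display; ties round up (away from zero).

1.5312

single-mesh involute tooth geometry (33T engaging 25T at module 1.298)
base radii: r_b1 = 19.722768, r_b2 = 14.941491
tip radii: r_a1 = 22.715000, r_a2 = 17.523000
no profile shift: α' = α, a' = a
action lengths: √(r_a1²−r_b1²) = 11.268703, √(r_a2²−r_b2²) = 9.154637
base pitch p_b = π·m·cos α = 3.755206
CR = (11.268703 + 9.154637 − 37.642000·sin 22.94300°)/3.755206 = 1.531185
contact ratio ≈ 1.5312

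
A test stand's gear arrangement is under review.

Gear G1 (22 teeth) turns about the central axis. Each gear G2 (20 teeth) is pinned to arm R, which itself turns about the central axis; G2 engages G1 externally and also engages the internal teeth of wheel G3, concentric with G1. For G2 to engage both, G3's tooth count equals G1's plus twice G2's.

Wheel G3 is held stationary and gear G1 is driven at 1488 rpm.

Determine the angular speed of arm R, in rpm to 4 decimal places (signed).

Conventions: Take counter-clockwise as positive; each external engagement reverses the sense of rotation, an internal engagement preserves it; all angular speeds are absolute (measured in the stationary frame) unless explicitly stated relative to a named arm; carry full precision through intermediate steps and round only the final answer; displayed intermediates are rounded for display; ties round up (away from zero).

class = planetary set [G3 = 22+2·20 = 62; Willis about the carrier]
normalise by the input: solve with ω_sun = 1, then scale by 1488 rpm
ring teeth: 22 + 2·20 = 62
22(ω_sun−ω_arm) = −62(ω_ring−ω_arm),  ω_ring = 0, ω_sun = 1
22(1−ω_arm) = −62(0−ω_arm)  ⇒  84·ω_arm = 22  ⇒  ω_arm = 11/42
scale: ω_arm = 11/42 × 1488 rpm = +389.7143 rpm

+389.7143 rpm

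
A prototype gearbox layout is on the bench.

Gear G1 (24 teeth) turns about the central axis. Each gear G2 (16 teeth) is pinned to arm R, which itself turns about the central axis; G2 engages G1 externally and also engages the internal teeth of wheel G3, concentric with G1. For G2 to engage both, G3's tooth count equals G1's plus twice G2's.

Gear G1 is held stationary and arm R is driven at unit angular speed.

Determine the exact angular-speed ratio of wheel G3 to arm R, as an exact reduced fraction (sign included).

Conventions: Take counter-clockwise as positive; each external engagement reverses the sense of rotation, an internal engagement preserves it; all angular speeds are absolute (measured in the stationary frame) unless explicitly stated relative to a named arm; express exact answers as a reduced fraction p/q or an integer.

10/7

recognized (axles ride arm R): planetary set, 24/16/56 teeth
ring teeth: 24 + 2·16 = 56
24(ω_sun−ω_arm) = −56(ω_ring−ω_arm),  ω_sun = 0, ω_arm = 1
ω_ring = 1 − (24/56)(0−1) = 10/7
ω_out/ω_in = 10/7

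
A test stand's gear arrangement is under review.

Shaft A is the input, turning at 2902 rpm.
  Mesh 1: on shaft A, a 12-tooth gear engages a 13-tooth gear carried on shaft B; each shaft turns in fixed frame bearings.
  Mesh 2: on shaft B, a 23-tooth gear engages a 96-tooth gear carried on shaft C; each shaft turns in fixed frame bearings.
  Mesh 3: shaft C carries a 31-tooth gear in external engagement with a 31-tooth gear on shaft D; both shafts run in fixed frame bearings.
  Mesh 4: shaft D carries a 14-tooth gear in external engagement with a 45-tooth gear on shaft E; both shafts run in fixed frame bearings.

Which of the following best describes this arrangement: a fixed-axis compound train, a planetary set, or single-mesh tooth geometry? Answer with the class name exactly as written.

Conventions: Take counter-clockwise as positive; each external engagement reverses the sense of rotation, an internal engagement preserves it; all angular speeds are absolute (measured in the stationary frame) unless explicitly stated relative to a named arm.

recognized (5 fixed axles, 4 meshes): fixed-axis compound train
classification: fixed-axis compound train

fixed-axis compound train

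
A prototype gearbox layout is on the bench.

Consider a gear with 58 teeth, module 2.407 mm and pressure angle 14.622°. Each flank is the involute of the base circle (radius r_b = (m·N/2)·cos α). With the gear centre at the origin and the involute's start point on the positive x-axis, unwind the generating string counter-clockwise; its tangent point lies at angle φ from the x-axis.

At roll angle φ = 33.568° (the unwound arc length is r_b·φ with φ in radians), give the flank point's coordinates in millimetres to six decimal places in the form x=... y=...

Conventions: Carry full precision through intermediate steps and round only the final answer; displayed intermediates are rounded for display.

topology: single-mesh involute geometry — m = 2.407, N = 58
pitch radius r_p = m·N/2 = 2.407·58/2 = 69.803000
base radius r_b = r_p·cos α = 69.803000·cos 14.622° = 67.542242
roll angle φ = 33.568° = 0.58587212 rad
x = r_b·(cos φ + φ·sin φ) = 78.158145
y = r_b·(sin φ − φ·cos φ) = 4.374031

x=78.158145 y=4.374031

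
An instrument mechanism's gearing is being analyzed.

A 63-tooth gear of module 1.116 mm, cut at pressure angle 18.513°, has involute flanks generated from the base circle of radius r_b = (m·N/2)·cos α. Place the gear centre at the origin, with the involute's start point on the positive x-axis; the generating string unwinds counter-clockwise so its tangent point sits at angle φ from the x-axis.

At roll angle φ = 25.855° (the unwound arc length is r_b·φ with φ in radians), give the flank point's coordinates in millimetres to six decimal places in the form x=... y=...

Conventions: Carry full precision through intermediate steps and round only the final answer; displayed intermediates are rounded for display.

single-mesh involute tooth geometry (63T wheel at module 1.116)
pitch radius r_p = m·N/2 = 1.116·63/2 = 35.154000
base radius r_b = r_p·cos α = 35.154000·cos 18.513° = 33.334838
roll angle φ = 25.855° = 0.45125488 rad
x = r_b·(cos φ + φ·sin φ) = 36.558004
y = r_b·(sin φ − φ·cos φ) = 1.000399

x=36.558004 y=1.000399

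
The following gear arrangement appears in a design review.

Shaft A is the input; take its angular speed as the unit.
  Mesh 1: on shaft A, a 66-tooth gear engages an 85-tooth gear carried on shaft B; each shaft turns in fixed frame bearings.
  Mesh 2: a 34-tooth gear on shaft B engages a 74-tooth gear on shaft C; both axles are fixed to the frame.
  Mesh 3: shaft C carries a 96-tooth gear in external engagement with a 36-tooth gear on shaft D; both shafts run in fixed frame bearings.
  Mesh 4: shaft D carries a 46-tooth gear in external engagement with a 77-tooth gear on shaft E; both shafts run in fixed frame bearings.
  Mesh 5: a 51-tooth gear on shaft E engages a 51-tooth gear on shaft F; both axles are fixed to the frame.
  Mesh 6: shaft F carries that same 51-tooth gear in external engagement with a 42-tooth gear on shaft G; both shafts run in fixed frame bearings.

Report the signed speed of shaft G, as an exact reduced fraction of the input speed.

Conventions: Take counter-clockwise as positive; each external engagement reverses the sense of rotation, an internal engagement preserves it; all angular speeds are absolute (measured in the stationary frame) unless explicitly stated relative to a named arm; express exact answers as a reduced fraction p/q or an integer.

6-mesh fixed-axis compound train (all bearings frame-fixed)
mesh 1 [66T→85T]: |ω|/ω_in = 1×66/85 = 66/85, sense flips to −
mesh 2 [34T→74T]: |ω|/ω_in = (66/85)×34/74 = 66/185, sense flips to +
mesh 3 [96T→36T]: |ω|/ω_in = (66/185)×96/36 = 176/185, sense flips to −
mesh 4 [46T→77T]: |ω|/ω_in = (176/185)×46/77 = 736/1295, sense flips to +
mesh 5 [51T→51T]: |ω|/ω_in = (736/1295)×51/51 = 736/1295, sense flips to −
mesh 6 [51T→42T]: |ω|/ω_in = (736/1295)×51/42 = 6256/9065, sense flips to +
signed output speed (× input speed) = 6256/9065

6256/9065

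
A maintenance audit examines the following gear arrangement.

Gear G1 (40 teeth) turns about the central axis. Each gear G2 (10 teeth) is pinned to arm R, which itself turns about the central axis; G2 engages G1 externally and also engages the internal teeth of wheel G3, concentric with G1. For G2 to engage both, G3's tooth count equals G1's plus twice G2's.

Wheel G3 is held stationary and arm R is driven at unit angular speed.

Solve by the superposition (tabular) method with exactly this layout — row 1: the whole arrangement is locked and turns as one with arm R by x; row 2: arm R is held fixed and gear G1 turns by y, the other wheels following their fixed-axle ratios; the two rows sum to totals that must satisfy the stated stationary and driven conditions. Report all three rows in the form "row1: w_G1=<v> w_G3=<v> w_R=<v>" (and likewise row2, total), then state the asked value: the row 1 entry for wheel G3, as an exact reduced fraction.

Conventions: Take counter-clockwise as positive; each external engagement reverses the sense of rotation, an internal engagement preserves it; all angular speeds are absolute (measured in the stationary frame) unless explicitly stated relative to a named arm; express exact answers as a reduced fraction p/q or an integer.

row1: w_G1=1 w_G3=1 w_R=1
row2: w_G1=3/2 w_G3=-1 w_R=0
total: w_G1=5/2 w_G3=0 w_R=1
asked value: 1

class = planetary set [G3 = 40+2·10 = 60; Willis about the carrier]
row 1 — lock + rotate with arm: ω_sun = ω_ring = ω_arm = x
row 2 — arm fixed, fixed-axis ratios: sun y, ring −(40/60)·y, arm 0
boundary: total ω_ring = x − (40/60)·y = 0 and total ω_arm = x = 1  ⇒  y = 3/2, x = 1
row 2 ring = −(40/60)·3/2 = -1
totals (row 1 + row 2): sun 1 + 3/2 = 5/2, ring 1 + (-1) = 0, arm 1 + 0 = 1
asked cell (row1, ring) = 1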